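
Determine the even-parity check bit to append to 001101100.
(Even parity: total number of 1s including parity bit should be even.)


Number of 1s in data: 4
Parity bit: 0

0


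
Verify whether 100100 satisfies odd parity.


Number of 1s: 2

No, parity error (2 ones)


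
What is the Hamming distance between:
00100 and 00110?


XOR: 00010
Count of 1s: 1

1


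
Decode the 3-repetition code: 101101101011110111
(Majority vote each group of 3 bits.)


Groups: 101, 101, 101, 011, 110, 111
Majority votes: 111111

111111


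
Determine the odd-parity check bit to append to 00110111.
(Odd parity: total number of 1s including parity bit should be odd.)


Number of 1s in data: 5
Parity bit: 0

0


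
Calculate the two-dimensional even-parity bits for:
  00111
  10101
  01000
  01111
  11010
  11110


Row parities: 111010
Column parities: 10001

Row P: 111010, Col P: 10001, Corner: 0


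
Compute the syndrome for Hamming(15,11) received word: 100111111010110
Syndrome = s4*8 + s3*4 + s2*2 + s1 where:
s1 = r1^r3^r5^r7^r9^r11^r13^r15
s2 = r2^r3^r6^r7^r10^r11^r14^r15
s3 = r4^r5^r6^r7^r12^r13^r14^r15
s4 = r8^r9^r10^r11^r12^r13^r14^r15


s1=0, s2=0, s3=0, s4=1

Syndrome = 8 (error at position 8)


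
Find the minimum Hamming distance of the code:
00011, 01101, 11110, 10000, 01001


Comparing all pairs, minimum distance: 1
Can detect 0 errors, correct 0 errors

1


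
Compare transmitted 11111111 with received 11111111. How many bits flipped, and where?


XOR: 00000000

0 errors (received matches sent)


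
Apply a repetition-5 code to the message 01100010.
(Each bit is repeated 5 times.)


Each bit -> 5 copies

0000011111111110000000000000001111100000


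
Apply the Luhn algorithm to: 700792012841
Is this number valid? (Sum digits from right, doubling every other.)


Luhn sum = 45
45 mod 10 = 5

Invalid (Luhn sum mod 10 = 5)


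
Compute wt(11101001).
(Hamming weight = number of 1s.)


Counting 1s in 11101001

5


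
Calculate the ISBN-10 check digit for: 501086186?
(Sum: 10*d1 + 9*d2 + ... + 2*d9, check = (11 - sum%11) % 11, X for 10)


Weighted sum: 176
176 mod 11 = 0

Check digit: 0


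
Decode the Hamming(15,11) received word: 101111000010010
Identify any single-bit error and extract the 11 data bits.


Syndrome = 0: no error detected

Data: 11100010010 (no errors)


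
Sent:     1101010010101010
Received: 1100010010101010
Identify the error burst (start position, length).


XOR: 0001000000000000

Burst at position 3, length 1


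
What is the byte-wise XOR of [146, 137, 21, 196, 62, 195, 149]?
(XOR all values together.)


XOR chain: 146 ^ 137 ^ 21 ^ 196 ^ 62 ^ 195 ^ 149 = 162

162


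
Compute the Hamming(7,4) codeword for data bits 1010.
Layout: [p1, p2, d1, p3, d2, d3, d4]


Parity bits: p1=1, p2=0, p3=1

1011010


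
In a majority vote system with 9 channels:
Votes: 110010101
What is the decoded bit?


Ones: 5 out of 9
Threshold: 5

1 (5/9 voted 1)


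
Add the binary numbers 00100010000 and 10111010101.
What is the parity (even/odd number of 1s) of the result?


00100010000 = 272
10111010101 = 1493
Sum = 1765 = 11011100101
1s count = 7

odd parity (7 ones in 11011100101)


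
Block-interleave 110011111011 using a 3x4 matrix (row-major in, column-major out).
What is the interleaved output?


Matrix:
  1100
  1111
  1011
Read columns: 111110011011

111110011011


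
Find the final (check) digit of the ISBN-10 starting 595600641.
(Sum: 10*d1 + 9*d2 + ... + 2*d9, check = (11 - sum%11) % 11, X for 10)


Weighted sum: 251
251 mod 11 = 9

Check digit: 2


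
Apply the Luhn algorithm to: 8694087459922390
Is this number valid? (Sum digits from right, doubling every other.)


Luhn sum = 80
80 mod 10 = 0

Valid (Luhn sum mod 10 = 0)


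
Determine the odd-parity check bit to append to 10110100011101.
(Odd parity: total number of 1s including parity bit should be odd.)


Number of 1s in data: 8
Parity bit: 1

1


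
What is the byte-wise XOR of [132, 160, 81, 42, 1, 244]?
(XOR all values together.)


XOR chain: 132 ^ 160 ^ 81 ^ 42 ^ 1 ^ 244 = 170

170


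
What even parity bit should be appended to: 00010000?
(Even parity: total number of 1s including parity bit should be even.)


Number of 1s in data: 1
Parity bit: 1

1


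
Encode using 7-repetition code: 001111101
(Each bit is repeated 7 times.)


Each bit -> 7 copies

000000000000001111111111111111111111111111111111100000001111111


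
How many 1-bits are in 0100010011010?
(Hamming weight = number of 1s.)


Counting 1s in 0100010011010

5


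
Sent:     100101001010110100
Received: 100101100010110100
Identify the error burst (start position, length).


XOR: 000000101000000000

Burst at position 6, length 3


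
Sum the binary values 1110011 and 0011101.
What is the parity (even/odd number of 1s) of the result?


1110011 = 115
0011101 = 29
Sum = 144 = 10010000
1s count = 2

even parity (2 ones in 10010000)


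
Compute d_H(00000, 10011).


XOR: 10011
Count of 1s: 3

3


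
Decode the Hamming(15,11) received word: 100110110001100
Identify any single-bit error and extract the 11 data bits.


Syndrome = 14: error at position 14

Data: 01010001110 (corrected bit 14)


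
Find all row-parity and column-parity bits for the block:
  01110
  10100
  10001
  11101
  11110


Row parities: 10000
Column parities: 01000

Row P: 10000, Col P: 01000, Corner: 1


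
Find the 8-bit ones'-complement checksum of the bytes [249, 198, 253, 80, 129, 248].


Sum = 1157 mod 256 = 133
Complement = 122

122


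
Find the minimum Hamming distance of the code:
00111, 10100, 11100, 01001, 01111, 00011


Comparing all pairs, minimum distance: 1
Can detect 0 errors, correct 0 errors

1


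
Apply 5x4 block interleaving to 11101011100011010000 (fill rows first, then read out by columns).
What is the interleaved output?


Matrix:
  1110
  1011
  1000
  1101
  0000
Read columns: 11110100101100001010

11110100101100001010


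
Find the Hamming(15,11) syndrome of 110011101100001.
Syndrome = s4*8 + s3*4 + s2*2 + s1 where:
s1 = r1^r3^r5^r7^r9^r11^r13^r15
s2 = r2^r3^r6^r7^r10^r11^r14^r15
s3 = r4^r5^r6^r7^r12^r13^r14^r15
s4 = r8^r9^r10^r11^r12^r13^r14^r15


s1=1, s2=1, s3=0, s4=1

Syndrome = 11 (error at position 11)


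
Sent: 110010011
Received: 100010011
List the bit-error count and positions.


XOR: 010000000

1 error(s) at position(s): 1


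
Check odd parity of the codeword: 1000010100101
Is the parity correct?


Number of 1s: 5

Yes, parity is correct (5 ones)


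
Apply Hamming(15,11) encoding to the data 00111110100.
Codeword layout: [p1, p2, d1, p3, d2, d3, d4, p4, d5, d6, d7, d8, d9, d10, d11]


Parity bits: p1=0, p2=0, p3=1, p4=0

000101101110100


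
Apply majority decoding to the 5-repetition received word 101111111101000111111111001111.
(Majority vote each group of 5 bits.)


Groups: 10111, 11111, 01000, 11111, 11110, 01111
Majority votes: 110111

110111


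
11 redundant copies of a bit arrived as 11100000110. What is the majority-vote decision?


Ones: 5 out of 11
Threshold: 6

0 (5/11 voted 1)


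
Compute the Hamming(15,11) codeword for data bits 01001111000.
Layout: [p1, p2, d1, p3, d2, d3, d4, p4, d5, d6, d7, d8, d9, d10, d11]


Parity bits: p1=1, p2=0, p3=0, p4=0

100010001111000


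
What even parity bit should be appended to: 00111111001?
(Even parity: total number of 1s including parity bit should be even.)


Number of 1s in data: 7
Parity bit: 1

1


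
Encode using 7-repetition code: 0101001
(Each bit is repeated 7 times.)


Each bit -> 7 copies

0000000111111100000001111111000000000000001111111


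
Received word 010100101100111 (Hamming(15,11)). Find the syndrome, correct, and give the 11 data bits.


Syndrome = 14: error at position 14

Data: 00011100101 (corrected bit 14)


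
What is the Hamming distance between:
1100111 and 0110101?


XOR: 1010010
Count of 1s: 3

3


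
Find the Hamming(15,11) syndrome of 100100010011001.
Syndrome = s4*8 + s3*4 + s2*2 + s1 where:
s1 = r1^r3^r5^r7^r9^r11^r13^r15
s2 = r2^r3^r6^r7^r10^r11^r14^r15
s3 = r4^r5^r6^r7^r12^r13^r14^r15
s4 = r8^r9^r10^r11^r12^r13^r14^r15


s1=1, s2=0, s3=1, s4=0

Syndrome = 5 (error at position 5)


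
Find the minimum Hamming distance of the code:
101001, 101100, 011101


Comparing all pairs, minimum distance: 2
Can detect 1 errors, correct 0 errors

2


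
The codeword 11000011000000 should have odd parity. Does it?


Number of 1s: 4

No, parity error (4 ones)


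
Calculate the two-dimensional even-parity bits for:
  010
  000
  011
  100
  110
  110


Row parities: 100100
Column parities: 101

Row P: 100100, Col P: 101, Corner: 0


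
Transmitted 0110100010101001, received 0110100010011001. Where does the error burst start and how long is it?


XOR: 0000000000110000

Burst at position 10, length 2


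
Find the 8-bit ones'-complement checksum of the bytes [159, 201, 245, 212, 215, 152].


Sum = 1184 mod 256 = 160
Complement = 95

95


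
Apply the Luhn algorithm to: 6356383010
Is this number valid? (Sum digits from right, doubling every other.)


Luhn sum = 35
35 mod 10 = 5

Invalid (Luhn sum mod 10 = 5)


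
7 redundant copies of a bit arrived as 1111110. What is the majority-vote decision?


Ones: 6 out of 7
Threshold: 4

1 (6/7 voted 1)


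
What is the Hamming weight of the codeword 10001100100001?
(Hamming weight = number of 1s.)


Counting 1s in 10001100100001

5


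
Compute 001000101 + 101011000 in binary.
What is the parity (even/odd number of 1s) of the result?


001000101 = 69
101011000 = 344
Sum = 413 = 110011101
1s count = 6

even parity (6 ones in 110011101)


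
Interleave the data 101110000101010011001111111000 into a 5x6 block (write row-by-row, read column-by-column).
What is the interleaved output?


Matrix:
  101110
  000101
  010011
  001111
  111000
Read columns: 100010010110011110101011001110

100010010110011110101011001110


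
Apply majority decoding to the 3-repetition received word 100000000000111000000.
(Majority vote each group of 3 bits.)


Groups: 100, 000, 000, 000, 111, 000, 000
Majority votes: 0000100

0000100


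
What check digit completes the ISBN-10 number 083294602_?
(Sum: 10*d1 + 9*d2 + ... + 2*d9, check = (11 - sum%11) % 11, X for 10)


Weighted sum: 212
212 mod 11 = 3

Check digit: 8


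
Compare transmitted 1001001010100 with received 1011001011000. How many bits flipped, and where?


XOR: 0010000001100

3 error(s) at position(s): 2, 9, 10


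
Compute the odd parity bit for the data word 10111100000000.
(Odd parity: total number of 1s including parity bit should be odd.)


Number of 1s in data: 5
Parity bit: 0

0


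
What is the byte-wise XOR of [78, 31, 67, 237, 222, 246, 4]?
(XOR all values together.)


XOR chain: 78 ^ 31 ^ 67 ^ 237 ^ 222 ^ 246 ^ 4 = 211

211


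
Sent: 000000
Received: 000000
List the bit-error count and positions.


XOR: 000000

0 errors (received matches sent)


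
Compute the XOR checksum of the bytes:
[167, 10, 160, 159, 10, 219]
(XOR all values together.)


XOR chain: 167 ^ 10 ^ 160 ^ 159 ^ 10 ^ 219 = 67

67


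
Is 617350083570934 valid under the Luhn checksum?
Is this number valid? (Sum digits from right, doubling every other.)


Luhn sum = 63
63 mod 10 = 3

Invalid (Luhn sum mod 10 = 3)


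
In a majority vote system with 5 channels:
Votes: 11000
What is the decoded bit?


Ones: 2 out of 5
Threshold: 3

0 (2/5 voted 1)


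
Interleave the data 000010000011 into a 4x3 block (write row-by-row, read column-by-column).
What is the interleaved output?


Matrix:
  000
  010
  000
  011
Read columns: 000001010001

000001010001


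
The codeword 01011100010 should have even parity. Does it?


Number of 1s: 5

No, parity error (5 ones)


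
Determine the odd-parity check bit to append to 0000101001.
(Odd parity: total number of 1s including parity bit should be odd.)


Number of 1s in data: 3
Parity bit: 0

0


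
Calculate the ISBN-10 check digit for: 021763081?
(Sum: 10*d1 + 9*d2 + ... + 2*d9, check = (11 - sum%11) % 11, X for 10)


Weighted sum: 152
152 mod 11 = 9

Check digit: 2


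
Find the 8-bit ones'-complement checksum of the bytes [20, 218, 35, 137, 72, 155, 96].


Sum = 733 mod 256 = 221
Complement = 34

34


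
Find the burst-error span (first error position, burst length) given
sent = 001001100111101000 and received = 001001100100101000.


XOR: 000000000011000000

Burst at position 10, length 2


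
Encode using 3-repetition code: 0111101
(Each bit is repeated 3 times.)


Each bit -> 3 copies

000111111111111000111


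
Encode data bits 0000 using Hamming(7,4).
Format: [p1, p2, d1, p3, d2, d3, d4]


Parity bits: p1=0, p2=0, p3=0

0000000


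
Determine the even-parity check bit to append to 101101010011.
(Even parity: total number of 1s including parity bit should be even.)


Number of 1s in data: 7
Parity bit: 1

1


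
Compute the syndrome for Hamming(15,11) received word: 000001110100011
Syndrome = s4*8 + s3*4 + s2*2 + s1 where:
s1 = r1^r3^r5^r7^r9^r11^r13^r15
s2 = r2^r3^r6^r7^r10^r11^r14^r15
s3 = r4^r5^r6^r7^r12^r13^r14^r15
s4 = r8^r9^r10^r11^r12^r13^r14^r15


s1=0, s2=1, s3=0, s4=0

Syndrome = 2 (error at position 2)


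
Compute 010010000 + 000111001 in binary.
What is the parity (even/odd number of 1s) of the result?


010010000 = 144
000111001 = 57
Sum = 201 = 11001001
1s count = 4

even parity (4 ones in 11001001)


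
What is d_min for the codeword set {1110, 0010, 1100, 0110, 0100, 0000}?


Comparing all pairs, minimum distance: 1
Can detect 0 errors, correct 0 errors

1


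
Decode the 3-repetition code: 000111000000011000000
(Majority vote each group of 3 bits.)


Groups: 000, 111, 000, 000, 011, 000, 000
Majority votes: 0100100

0100100


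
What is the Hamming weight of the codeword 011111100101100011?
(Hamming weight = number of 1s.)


Counting 1s in 011111100101100011

11


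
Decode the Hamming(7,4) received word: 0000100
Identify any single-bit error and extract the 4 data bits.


Syndrome = 5: error at position 5

Data: 0000 (corrected bit 5)


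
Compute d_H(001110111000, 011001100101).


XOR: 010111011101
Count of 1s: 8

8


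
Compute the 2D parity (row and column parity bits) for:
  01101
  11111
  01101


Row parities: 111
Column parities: 11111

Row P: 111, Col P: 11111, Corner: 1


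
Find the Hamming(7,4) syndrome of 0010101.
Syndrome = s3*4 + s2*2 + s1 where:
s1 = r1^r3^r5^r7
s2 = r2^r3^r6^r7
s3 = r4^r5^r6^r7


s1=1, s2=0, s3=0

Syndrome = 1 (error at position 1)


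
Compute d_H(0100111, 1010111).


XOR: 1110000
Count of 1s: 3

3


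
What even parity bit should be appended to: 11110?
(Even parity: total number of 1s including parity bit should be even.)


Number of 1s in data: 4
Parity bit: 0

0


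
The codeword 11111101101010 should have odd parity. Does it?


Number of 1s: 10

No, parity error (10 ones)


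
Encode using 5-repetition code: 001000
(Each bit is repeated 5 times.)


Each bit -> 5 copies

000000000011111000000000000000


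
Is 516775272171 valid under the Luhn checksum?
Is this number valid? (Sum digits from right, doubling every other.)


Luhn sum = 44
44 mod 10 = 4

Invalid (Luhn sum mod 10 = 4)


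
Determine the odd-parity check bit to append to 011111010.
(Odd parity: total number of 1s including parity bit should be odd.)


Number of 1s in data: 6
Parity bit: 1

1


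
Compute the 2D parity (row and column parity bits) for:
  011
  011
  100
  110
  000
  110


Row parities: 001000
Column parities: 100

Row P: 001000, Col P: 100, Corner: 1


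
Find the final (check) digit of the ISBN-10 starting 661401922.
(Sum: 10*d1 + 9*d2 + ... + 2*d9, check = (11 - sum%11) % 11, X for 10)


Weighted sum: 201
201 mod 11 = 3

Check digit: 8


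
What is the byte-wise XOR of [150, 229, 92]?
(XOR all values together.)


XOR chain: 150 ^ 229 ^ 92 = 47

47


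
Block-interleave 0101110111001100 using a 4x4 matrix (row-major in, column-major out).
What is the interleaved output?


Matrix:
  0101
  1101
  1100
  1100
Read columns: 0111111100001100

0111111100001100


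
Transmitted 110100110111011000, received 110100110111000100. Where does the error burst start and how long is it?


XOR: 000000000000011100

Burst at position 13, length 3


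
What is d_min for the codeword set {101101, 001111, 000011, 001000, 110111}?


Comparing all pairs, minimum distance: 2
Can detect 1 errors, correct 0 errors

2


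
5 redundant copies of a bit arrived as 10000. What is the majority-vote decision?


Ones: 1 out of 5
Threshold: 3

0 (1/5 voted 1)


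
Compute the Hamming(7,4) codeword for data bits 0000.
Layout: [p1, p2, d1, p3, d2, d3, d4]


Parity bits: p1=0, p2=0, p3=0

0000000


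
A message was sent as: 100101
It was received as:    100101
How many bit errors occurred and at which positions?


XOR: 000000

0 errors (received matches sent)


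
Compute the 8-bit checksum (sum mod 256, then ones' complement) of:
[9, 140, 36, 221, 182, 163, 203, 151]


Sum = 1105 mod 256 = 81
Complement = 174

174


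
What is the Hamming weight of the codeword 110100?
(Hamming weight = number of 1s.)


Counting 1s in 110100

3


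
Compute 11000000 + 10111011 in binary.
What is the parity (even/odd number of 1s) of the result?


11000000 = 192
10111011 = 187
Sum = 379 = 101111011
1s count = 7

odd parity (7 ones in 101111011)


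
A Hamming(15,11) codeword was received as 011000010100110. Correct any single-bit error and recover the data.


Syndrome = 0: no error detected

Data: 10000100110 (no errors)


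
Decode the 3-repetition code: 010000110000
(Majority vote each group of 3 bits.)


Groups: 010, 000, 110, 000
Majority votes: 0010

0010


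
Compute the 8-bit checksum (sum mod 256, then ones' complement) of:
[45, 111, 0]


Sum = 156 mod 256 = 156
Complement = 99

99


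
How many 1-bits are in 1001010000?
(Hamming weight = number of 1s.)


Counting 1s in 1001010000

3


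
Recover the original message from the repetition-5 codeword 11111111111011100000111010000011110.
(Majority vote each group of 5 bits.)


Groups: 11111, 11111, 10111, 00000, 11101, 00000, 11110
Majority votes: 1110101

1110101


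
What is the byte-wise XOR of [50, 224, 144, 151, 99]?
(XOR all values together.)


XOR chain: 50 ^ 224 ^ 144 ^ 151 ^ 99 = 182

182


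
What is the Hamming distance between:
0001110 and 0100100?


XOR: 0101010
Count of 1s: 3

3


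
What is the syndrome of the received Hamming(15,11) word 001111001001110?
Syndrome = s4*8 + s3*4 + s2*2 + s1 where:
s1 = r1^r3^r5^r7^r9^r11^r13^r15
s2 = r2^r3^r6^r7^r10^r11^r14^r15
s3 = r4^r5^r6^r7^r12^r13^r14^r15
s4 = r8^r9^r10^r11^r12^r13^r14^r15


s1=0, s2=1, s3=0, s4=0

Syndrome = 2 (error at position 2)


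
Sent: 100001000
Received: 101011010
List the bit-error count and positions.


XOR: 001010010

3 error(s) at position(s): 2, 4, 7


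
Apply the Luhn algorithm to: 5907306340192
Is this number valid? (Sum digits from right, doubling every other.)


Luhn sum = 50
50 mod 10 = 0

Valid (Luhn sum mod 10 = 0)


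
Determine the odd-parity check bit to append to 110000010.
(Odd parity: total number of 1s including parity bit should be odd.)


Number of 1s in data: 3
Parity bit: 0

0


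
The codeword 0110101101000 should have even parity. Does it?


Number of 1s: 6

Yes, parity is correct (6 ones)


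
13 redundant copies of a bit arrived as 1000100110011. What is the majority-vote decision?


Ones: 6 out of 13
Threshold: 7

0 (6/13 voted 1)


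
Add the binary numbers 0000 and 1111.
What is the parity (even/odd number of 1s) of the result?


0000 = 0
1111 = 15
Sum = 15 = 1111
1s count = 4

even parity (4 ones in 1111)


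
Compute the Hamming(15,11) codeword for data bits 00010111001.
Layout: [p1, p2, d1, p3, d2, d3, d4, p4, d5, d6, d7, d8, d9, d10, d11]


Parity bits: p1=1, p2=0, p3=1, p4=0

100100100111001


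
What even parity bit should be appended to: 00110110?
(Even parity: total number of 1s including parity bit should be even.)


Number of 1s in data: 4
Parity bit: 0

0


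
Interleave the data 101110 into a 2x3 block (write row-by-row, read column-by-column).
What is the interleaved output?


Matrix:
  101
  110
Read columns: 110110

110110


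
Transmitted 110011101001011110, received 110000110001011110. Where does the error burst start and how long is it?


XOR: 000011011000000000

Burst at position 4, length 5


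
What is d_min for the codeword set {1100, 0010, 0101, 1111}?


Comparing all pairs, minimum distance: 2
Can detect 1 errors, correct 0 errors

2


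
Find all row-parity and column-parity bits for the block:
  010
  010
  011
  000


Row parities: 1100
Column parities: 011

Row P: 1100, Col P: 011, Corner: 0


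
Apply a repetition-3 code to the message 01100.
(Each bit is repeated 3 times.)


Each bit -> 3 copies

000111111000000


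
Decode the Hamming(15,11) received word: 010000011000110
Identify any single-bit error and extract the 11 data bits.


Syndrome = 0: no error detected

Data: 00001000110 (no errors)


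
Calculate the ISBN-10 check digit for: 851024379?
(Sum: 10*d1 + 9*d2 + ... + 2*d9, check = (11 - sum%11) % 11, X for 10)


Weighted sum: 216
216 mod 11 = 7

Check digit: 4


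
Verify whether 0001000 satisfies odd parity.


Number of 1s: 1

Yes, parity is correct (1 ones)


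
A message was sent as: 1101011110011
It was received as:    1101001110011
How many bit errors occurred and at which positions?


XOR: 0000010000000

1 error(s) at position(s): 5


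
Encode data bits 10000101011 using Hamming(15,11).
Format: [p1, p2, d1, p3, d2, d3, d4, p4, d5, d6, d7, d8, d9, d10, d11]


Parity bits: p1=0, p2=0, p3=1, p4=0

001100000101011


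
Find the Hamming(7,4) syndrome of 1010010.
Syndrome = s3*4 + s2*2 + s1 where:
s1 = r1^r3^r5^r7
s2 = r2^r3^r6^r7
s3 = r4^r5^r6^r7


s1=0, s2=0, s3=1

Syndrome = 4 (error at position 4)


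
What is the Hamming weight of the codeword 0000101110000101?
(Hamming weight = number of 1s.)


Counting 1s in 0000101110000101

6


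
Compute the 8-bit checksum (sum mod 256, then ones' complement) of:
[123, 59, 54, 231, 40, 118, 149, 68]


Sum = 842 mod 256 = 74
Complement = 181

181


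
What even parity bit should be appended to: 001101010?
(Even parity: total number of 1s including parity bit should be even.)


Number of 1s in data: 4
Parity bit: 0

0


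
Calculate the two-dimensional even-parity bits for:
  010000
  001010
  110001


Row parities: 101
Column parities: 101011

Row P: 101, Col P: 101011, Corner: 0


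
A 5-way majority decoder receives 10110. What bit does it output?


Ones: 3 out of 5
Threshold: 3

1 (3/5 voted 1)


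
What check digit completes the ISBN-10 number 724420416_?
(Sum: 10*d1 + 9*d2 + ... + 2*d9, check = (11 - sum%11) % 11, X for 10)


Weighted sum: 191
191 mod 11 = 4

Check digit: 7


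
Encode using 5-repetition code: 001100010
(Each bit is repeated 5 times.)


Each bit -> 5 copies

000000000011111111110000000000000001111100000


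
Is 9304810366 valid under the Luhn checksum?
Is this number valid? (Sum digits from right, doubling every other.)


Luhn sum = 36
36 mod 10 = 6

Invalid (Luhn sum mod 10 = 6)


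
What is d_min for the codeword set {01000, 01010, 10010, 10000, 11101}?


Comparing all pairs, minimum distance: 1
Can detect 0 errors, correct 0 errors

1


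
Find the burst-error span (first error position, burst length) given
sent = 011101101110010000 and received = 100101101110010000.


XOR: 111000000000000000

Burst at position 0, length 3


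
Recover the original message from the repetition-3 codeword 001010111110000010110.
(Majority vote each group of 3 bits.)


Groups: 001, 010, 111, 110, 000, 010, 110
Majority votes: 0011001

0011001


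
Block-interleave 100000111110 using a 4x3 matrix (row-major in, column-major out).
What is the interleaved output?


Matrix:
  100
  000
  111
  110
Read columns: 101100110010

101100110010


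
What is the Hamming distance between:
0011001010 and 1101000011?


XOR: 1110001001
Count of 1s: 5

5


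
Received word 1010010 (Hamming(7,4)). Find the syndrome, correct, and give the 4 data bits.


Syndrome = 4: error at position 4

Data: 1010 (corrected bit 4)


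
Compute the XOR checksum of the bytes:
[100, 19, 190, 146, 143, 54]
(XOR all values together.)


XOR chain: 100 ^ 19 ^ 190 ^ 146 ^ 143 ^ 54 = 226

226


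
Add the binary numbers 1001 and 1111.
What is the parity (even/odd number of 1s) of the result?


1001 = 9
1111 = 15
Sum = 24 = 11000
1s count = 2

even parity (2 ones in 11000)


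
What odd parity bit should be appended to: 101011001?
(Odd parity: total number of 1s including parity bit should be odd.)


Number of 1s in data: 5
Parity bit: 0

0


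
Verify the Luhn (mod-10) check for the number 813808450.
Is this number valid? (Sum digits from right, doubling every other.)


Luhn sum = 32
32 mod 10 = 2

Invalid (Luhn sum mod 10 = 2)


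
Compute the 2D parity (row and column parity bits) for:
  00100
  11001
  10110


Row parities: 111
Column parities: 01011

Row P: 111, Col P: 01011, Corner: 1


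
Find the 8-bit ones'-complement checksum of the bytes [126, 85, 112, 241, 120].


Sum = 684 mod 256 = 172
Complement = 83

83


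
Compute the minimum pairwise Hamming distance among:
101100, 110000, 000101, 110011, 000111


Comparing all pairs, minimum distance: 1
Can detect 0 errors, correct 0 errors

1


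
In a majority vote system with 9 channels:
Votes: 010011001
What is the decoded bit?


Ones: 4 out of 9
Threshold: 5

0 (4/9 voted 1)


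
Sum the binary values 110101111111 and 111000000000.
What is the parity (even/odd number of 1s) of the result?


110101111111 = 3455
111000000000 = 3584
Sum = 7039 = 1101101111111
1s count = 11

odd parity (11 ones in 1101101111111)


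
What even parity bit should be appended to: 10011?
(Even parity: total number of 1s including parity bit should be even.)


Number of 1s in data: 3
Parity bit: 1

1


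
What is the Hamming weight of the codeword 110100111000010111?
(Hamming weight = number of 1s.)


Counting 1s in 110100111000010111

10


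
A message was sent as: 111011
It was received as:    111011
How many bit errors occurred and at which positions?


XOR: 000000

0 errors (received matches sent)


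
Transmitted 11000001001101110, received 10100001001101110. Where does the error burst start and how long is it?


XOR: 01100000000000000

Burst at position 1, length 2


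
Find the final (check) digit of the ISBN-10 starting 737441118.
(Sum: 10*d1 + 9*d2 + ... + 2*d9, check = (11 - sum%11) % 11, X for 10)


Weighted sum: 233
233 mod 11 = 2

Check digit: 9


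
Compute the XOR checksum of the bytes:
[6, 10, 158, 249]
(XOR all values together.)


XOR chain: 6 ^ 10 ^ 158 ^ 249 = 107

107


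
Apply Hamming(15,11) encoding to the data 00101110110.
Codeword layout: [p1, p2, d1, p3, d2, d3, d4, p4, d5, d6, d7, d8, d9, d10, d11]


Parity bits: p1=1, p2=0, p3=1, p4=1

100101011110110


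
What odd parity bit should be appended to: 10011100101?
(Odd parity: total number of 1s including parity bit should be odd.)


Number of 1s in data: 6
Parity bit: 1

1


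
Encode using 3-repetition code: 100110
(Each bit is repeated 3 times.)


Each bit -> 3 copies

111000000111111000


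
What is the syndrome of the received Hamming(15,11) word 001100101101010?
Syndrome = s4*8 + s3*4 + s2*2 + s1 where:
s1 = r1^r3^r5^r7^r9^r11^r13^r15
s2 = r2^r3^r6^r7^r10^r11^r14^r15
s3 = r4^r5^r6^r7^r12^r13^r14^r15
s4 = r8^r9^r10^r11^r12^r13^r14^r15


s1=1, s2=0, s3=0, s4=0

Syndrome = 1 (error at position 1)


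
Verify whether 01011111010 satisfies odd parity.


Number of 1s: 7

Yes, parity is correct (7 ones)


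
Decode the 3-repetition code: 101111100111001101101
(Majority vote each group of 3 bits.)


Groups: 101, 111, 100, 111, 001, 101, 101
Majority votes: 1101011

1101011


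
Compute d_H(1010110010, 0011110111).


XOR: 1001000101
Count of 1s: 4

4


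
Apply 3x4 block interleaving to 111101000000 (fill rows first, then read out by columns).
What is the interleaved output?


Matrix:
  1111
  0100
  0000
Read columns: 100110100100

100110100100


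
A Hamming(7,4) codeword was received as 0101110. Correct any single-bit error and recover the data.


Syndrome = 5: error at position 5

Data: 0010 (corrected bit 5)


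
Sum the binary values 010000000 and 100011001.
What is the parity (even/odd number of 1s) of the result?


010000000 = 128
100011001 = 281
Sum = 409 = 110011001
1s count = 5

odd parity (5 ones in 110011001)


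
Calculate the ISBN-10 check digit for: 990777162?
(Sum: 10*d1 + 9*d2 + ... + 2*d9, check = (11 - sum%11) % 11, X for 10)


Weighted sum: 323
323 mod 11 = 4

Check digit: 7


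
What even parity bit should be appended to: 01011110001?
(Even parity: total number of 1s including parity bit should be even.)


Number of 1s in data: 6
Parity bit: 0

0


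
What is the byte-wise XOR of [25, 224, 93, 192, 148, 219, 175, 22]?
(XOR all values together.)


XOR chain: 25 ^ 224 ^ 93 ^ 192 ^ 148 ^ 219 ^ 175 ^ 22 = 146

146


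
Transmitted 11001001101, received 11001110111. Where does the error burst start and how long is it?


XOR: 00000111010

Burst at position 5, length 5


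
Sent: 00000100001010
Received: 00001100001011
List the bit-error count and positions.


XOR: 00001000000001

2 error(s) at position(s): 4, 13


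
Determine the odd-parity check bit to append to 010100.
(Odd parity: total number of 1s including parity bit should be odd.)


Number of 1s in data: 2
Parity bit: 1

1


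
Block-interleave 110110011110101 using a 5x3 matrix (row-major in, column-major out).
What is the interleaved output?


Matrix:
  110
  110
  011
  110
  101
Read columns: 110111111000101

110111111000101


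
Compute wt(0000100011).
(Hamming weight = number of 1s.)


Counting 1s in 0000100011

3


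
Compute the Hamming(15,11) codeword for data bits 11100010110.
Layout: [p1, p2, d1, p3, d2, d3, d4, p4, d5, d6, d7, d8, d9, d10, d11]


Parity bits: p1=0, p2=0, p3=0, p4=1

001011010010110


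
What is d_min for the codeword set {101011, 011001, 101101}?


Comparing all pairs, minimum distance: 2
Can detect 1 errors, correct 0 errors

2


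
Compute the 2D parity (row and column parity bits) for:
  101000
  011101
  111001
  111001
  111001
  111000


Row parities: 000001
Column parities: 110100

Row P: 000001, Col P: 110100, Corner: 1


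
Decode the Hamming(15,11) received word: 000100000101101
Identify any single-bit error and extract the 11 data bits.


Syndrome = 0: no error detected

Data: 00000101101 (no errors)


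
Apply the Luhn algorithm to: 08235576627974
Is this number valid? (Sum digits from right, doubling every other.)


Luhn sum = 60
60 mod 10 = 0

Valid (Luhn sum mod 10 = 0)


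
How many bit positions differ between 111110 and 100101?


XOR: 011011
Count of 1s: 4

4


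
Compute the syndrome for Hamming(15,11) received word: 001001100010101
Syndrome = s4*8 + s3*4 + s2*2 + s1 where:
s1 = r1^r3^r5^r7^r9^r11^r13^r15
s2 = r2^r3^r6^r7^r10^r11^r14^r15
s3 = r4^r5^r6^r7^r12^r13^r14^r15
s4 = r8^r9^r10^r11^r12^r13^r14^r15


s1=1, s2=1, s3=0, s4=1

Syndrome = 11 (error at position 11)


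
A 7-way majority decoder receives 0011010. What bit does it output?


Ones: 3 out of 7
Threshold: 4

0 (3/7 voted 1)


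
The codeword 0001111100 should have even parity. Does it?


Number of 1s: 5

No, parity error (5 ones)


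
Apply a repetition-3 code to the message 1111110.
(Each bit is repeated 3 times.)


Each bit -> 3 copies

111111111111111111000


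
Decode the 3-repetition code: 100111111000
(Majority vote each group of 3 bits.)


Groups: 100, 111, 111, 000
Majority votes: 0110

0110


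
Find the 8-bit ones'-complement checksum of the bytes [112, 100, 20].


Sum = 232 mod 256 = 232
Complement = 23

23


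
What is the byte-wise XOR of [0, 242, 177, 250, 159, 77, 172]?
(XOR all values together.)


XOR chain: 0 ^ 242 ^ 177 ^ 250 ^ 159 ^ 77 ^ 172 = 199

199


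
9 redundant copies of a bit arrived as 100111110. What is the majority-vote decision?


Ones: 6 out of 9
Threshold: 5

1 (6/9 voted 1)


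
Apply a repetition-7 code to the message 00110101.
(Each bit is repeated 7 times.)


Each bit -> 7 copies

00000000000000111111111111110000000111111100000001111111


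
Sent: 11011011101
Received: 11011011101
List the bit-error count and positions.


XOR: 00000000000

0 errors (received matches sent)


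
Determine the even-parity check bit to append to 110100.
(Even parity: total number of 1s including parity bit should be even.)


Number of 1s in data: 3
Parity bit: 1

1


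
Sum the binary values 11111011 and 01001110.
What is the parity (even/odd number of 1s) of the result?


11111011 = 251
01001110 = 78
Sum = 329 = 101001001
1s count = 4

even parity (4 ones in 101001001)


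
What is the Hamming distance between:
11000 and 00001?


XOR: 11001
Count of 1s: 3

3


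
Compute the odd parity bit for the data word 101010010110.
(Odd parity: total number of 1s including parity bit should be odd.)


Number of 1s in data: 6
Parity bit: 1

1


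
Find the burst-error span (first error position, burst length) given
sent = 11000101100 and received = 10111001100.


XOR: 01111100000

Burst at position 1, length 5


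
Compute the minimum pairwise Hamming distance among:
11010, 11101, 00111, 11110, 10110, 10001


Comparing all pairs, minimum distance: 1
Can detect 0 errors, correct 0 errors

1


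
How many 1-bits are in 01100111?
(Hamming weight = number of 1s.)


Counting 1s in 01100111

5


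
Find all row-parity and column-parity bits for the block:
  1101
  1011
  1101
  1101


Row parities: 1111
Column parities: 0110

Row P: 1111, Col P: 0110, Corner: 0


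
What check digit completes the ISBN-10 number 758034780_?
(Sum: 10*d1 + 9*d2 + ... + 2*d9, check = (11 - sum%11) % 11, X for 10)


Weighted sum: 269
269 mod 11 = 5

Check digit: 6


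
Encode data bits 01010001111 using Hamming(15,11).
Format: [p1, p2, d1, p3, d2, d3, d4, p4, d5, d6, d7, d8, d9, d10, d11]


Parity bits: p1=0, p2=1, p3=0, p4=0

010010100001111


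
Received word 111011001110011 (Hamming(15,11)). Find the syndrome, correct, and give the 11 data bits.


Syndrome = 10: error at position 10

Data: 11101010011 (corrected bit 10)


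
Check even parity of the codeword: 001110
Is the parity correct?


Number of 1s: 3

No, parity error (3 ones)


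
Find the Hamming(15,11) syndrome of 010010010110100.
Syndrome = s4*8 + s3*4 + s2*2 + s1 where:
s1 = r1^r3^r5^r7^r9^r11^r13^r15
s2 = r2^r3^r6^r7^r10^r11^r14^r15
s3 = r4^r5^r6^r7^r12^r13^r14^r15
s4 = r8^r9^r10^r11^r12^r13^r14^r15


s1=1, s2=1, s3=0, s4=0

Syndrome = 3 (error at position 3)


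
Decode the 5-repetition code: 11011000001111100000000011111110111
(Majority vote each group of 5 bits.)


Groups: 11011, 00000, 11111, 00000, 00001, 11111, 10111
Majority votes: 1010011

1010011


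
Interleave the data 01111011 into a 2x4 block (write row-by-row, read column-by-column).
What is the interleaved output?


Matrix:
  0111
  1011
Read columns: 01101111

01101111


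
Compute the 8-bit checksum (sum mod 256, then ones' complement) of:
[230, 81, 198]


Sum = 509 mod 256 = 253
Complement = 2

2


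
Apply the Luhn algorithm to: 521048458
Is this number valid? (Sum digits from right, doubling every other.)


Luhn sum = 34
34 mod 10 = 4

Invalid (Luhn sum mod 10 = 4)


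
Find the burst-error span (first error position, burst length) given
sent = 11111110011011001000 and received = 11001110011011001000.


XOR: 00110000000000000000

Burst at position 2, length 2


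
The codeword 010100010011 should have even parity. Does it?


Number of 1s: 5

No, parity error (5 ones)


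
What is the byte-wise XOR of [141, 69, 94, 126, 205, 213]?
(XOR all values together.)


XOR chain: 141 ^ 69 ^ 94 ^ 126 ^ 205 ^ 213 = 240

240


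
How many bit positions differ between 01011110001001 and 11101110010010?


XOR: 10110000011011
Count of 1s: 7

7


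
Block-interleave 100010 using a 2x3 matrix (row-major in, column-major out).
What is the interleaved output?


Matrix:
  100
  010
Read columns: 100100

100100


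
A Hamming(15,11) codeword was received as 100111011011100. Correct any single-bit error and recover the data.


Syndrome = 13: error at position 13

Data: 01101011000 (corrected bit 13)


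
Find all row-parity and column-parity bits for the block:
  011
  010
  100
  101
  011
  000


Row parities: 011000
Column parities: 011

Row P: 011000, Col P: 011, Corner: 0


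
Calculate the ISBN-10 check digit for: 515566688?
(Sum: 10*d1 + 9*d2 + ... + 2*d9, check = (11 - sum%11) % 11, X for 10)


Weighted sum: 264
264 mod 11 = 0

Check digit: 0


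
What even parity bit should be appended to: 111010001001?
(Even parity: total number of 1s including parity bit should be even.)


Number of 1s in data: 6
Parity bit: 0

0


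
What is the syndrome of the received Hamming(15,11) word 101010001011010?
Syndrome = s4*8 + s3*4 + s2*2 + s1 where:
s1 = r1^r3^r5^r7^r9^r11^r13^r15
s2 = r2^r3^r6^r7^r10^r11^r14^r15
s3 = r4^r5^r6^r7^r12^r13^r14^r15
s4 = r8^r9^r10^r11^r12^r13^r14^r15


s1=1, s2=1, s3=1, s4=0

Syndrome = 7 (error at position 7)


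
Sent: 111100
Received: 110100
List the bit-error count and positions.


XOR: 001000

1 error(s) at position(s): 2


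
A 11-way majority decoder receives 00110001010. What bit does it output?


Ones: 4 out of 11
Threshold: 6

0 (4/11 voted 1)


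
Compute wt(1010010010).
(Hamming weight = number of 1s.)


Counting 1s in 1010010010

4


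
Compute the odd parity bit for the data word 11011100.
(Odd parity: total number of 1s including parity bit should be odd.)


Number of 1s in data: 5
Parity bit: 0

0


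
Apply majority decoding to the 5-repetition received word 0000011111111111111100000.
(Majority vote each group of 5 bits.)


Groups: 00000, 11111, 11111, 11111, 00000
Majority votes: 01110

01110


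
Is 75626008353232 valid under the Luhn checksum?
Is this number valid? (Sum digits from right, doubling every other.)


Luhn sum = 53
53 mod 10 = 3

Invalid (Luhn sum mod 10 = 3)


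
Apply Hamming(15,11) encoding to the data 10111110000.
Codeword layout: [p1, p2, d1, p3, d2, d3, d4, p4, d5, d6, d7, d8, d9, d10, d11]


Parity bits: p1=0, p2=1, p3=0, p4=1

011001111110000


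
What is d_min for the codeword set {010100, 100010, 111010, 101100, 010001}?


Comparing all pairs, minimum distance: 2
Can detect 1 errors, correct 0 errors

2


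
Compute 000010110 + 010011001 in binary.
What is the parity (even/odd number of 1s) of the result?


000010110 = 22
010011001 = 153
Sum = 175 = 10101111
1s count = 6

even parity (6 ones in 10101111)
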